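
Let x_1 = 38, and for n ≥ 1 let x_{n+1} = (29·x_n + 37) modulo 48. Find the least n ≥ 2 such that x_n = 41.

12

Computing terms: x_1 = 38, x_2 = 35, x_3 = 44, x_4 = 17, x_5 = 2, x_6 = 47, x_7 = 8, x_8 = 29, x_9 = 14, x_{10} = 11, x_{11} = 20, x_{12} = 41, x_{13} = 26, x_{14} = 23, x_{15} = 32, x_{16} = 5, x_{17} = 38.
The sequence repeats with period 16.
The value 41 first appears (with n ≥ 2) at x_{12}.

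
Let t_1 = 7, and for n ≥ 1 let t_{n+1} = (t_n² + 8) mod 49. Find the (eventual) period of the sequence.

6

Computing terms: t_1 = 7; t_2 = 8; t_3 = 23; t_4 = 47; t_5 = 12; t_6 = 5; t_7 = 33; t_8 = 19; t_9 = 26; t_{10} = 47.
Since t_{10} = t_4 = 47, the sequence is eventually periodic: after a pre-period of length 3 it cycles with period 6.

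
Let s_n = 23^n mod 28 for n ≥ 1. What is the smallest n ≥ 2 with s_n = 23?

s_1 = 23, s_2 = 25, s_3 = 15, s_4 = 9, s_5 = 11, s_6 = 1, s_7 = 23.
The sequence repeats with period 6.
The value 23 next appears (with n ≥ 2) at s_7.

7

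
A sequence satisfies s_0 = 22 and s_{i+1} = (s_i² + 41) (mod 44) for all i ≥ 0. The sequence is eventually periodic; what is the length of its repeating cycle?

6

Computing terms: s_0 = 22,  s_1 = 41,  s_2 = 6,  s_3 = 33,  s_4 = 30,  s_5 = 17,  s_6 = 22.
Since s_6 = s_0 = 22, the sequence is periodic with period 6.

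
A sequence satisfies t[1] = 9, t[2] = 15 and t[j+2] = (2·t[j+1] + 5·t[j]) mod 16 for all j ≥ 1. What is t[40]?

We have t[1] = 9,  t[2] = 15,  t[3] = 11,  t[4] = 1,  t[5] = 9,  t[6] = 7,  t[7] = 11,  t[8] = 9,  t[9] = 9,  t[10] = 15.
Since (t[9], t[10]) = (t[1], t[2]) = (9, 15) (two consecutive terms determine the rest), the sequence is periodic with period 8.
So t[40] = t[1 + ((40-1) mod 8)] = t[8] = 9.

9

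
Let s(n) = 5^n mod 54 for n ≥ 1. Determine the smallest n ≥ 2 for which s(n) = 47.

s(1) = 5,  s(2) = 25,  s(3) = 17,  s(4) = 31,  s(5) = 47,  s(6) = 19,  s(7) = 41,  s(8) = 43,  s(9) = 53,  s(10) = 49,  s(11) = 29,  s(12) = 37,  s(13) = 23,  s(14) = 7,  s(15) = 35,  s(16) = 13,  s(17) = 11,  s(18) = 1,  s(19) = 5.
Since s(19) = s(1) = 5, the sequence is periodic with period 18.
The value 47 first appears (with n ≥ 2) at s(5).

5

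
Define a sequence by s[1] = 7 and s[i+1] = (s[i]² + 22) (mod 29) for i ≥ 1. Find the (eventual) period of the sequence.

We have s[1] = 7,  s[2] = 13,  s[3] = 17,  s[4] = 21,  s[5] = 28,  s[6] = 23,  s[7] = 0,  s[8] = 22,  s[9] = 13.
Since s[9] = s[2] = 13, the sequence is eventually periodic: after a pre-period of length 1 it cycles with period 7.

7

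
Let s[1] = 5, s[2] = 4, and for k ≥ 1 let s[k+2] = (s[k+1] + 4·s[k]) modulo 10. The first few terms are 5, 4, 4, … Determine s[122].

Listing terms: s[1] = 5; s[2] = 4; s[3] = 4; s[4] = 0; s[5] = 6; s[6] = 6; s[7] = 0; s[8] = 4; s[9] = 4.
Since (s[8], s[9]) = (s[2], s[3]) = (4, 4) (two consecutive terms determine the rest), the sequence is eventually periodic: after a pre-period of length 1 it cycles with period 6.
For k ≥ 2, s[k] depends only on (k - 2) mod 6. (122 - 2) mod 6 = 0, so s[122] = s[2] = 4.

4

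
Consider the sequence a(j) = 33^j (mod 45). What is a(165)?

18

a(0) = 1, a(1) = 33, a(2) = 9, a(3) = 27, a(4) = 36, a(5) = 18, a(6) = 9.
Since a(6) = a(2) = 9, the sequence is eventually periodic: after a pre-period of length 2 it cycles with period 4.
For j ≥ 2, a(j) depends only on (j - 2) mod 4. (165 - 2) mod 4 = 3, so a(165) = a(5) = 18.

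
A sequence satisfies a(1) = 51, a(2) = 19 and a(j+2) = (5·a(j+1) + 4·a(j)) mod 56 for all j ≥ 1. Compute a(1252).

Computing terms: a(1) = 51; a(2) = 19; a(3) = 19; a(4) = 3; a(5) = 35; a(6) = 19; a(7) = 11; a(8) = 19; a(9) = 27; a(10) = 43; a(11) = 43; a(12) = 51; a(13) = 35; a(14) = 43; a(15) = 19; a(16) = 43; a(17) = 11; a(18) = 3; a(19) = 3; a(20) = 27; a(21) = 35; a(22) = 3; a(23) = 43; a(24) = 3; a(25) = 19; a(26) = 51; a(27) = 51; a(28) = 11; a(29) = 35; a(30) = 51; a(31) = 3; a(32) = 51; a(33) = 43; a(34) = 27; a(35) = 27; a(36) = 19; a(37) = 35; a(38) = 27; a(39) = 51; a(40) = 27; a(41) = 3; a(42) = 11; a(43) = 11; a(44) = 43; a(45) = 35; a(46) = 11; a(47) = 27; a(48) = 11; a(49) = 51; a(50) = 19.
The sequence repeats with period 48.
So a(1252) = a(1 + ((1252-1) mod 48)) = a(4) = 3.

3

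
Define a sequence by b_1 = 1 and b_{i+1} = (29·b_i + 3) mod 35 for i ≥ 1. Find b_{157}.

Listing terms: b_1 = 1,  b_2 = 32,  b_3 = 21,  b_4 = 17,  b_5 = 6,  b_6 = 2,  b_7 = 26,  b_8 = 22,  b_9 = 11,  b_{10} = 7,  b_{11} = 31,  b_{12} = 27,  b_{13} = 16,  b_{14} = 12,  b_{15} = 1.
Since b_{15} = b_1 = 1, the sequence is periodic with period 14.
(157 - 1) mod 14 = 2, so b_{157} = b_3 = 21.

21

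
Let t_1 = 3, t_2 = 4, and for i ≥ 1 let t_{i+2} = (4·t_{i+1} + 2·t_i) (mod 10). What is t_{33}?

8

t_1 = 3; t_2 = 4; t_3 = 2; t_4 = 6; t_5 = 8; t_6 = 4; t_7 = 2.
Since (t_6, t_7) = (t_2, t_3) = (4, 2) (two consecutive terms determine the rest), the sequence is eventually periodic: after a pre-period of length 1 it cycles with period 4.
For i ≥ 2, t_i depends only on (i - 2) mod 4. (33 - 2) mod 4 = 3, so t_{33} = t_5 = 8.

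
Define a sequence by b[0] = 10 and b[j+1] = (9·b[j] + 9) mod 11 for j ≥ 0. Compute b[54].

Listing terms: b[0] = 10; b[1] = 0; b[2] = 9; b[3] = 2; b[4] = 5; b[5] = 10.
Since b[5] = b[0] = 10, the sequence is periodic with period 5.
So b[54] = b[0 + ((54-0) mod 5)] = b[4] = 5.

5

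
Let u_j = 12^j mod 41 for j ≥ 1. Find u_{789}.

30

Listing terms: u_1 = 12,  u_2 = 21,  u_3 = 6,  u_4 = 31,  u_5 = 3,  u_6 = 36,  u_7 = 22,  u_8 = 18,  u_9 = 11,  u_{10} = 9,  u_{11} = 26,  u_{12} = 25,  u_{13} = 13,  u_{14} = 33,  u_{15} = 27,  u_{16} = 37,  u_{17} = 34,  u_{18} = 39,  u_{19} = 17,  u_{20} = 40,  u_{21} = 29,  u_{22} = 20,  u_{23} = 35,  u_{24} = 10,  u_{25} = 38,  u_{26} = 5,  u_{27} = 19,  u_{28} = 23,  u_{29} = 30,  u_{30} = 32,  u_{31} = 15,  u_{32} = 16,  u_{33} = 28,  u_{34} = 8,  u_{35} = 14,  u_{36} = 4,  u_{37} = 7,  u_{38} = 2,  u_{39} = 24,  u_{40} = 1,  u_{41} = 12.
The sequence repeats with period 40.
So u_{789} = u_{1 + ((789-1) mod 40)} = u_{29} = 30.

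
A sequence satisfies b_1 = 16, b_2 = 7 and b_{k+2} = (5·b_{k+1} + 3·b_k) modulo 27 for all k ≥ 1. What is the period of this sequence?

We have b_1 = 16; b_2 = 7; b_3 = 2; b_4 = 4; b_5 = 26; b_6 = 7; b_7 = 5; b_8 = 19; b_9 = 2; b_{10} = 13; b_{11} = 17; b_{12} = 16; b_{13} = 23; b_{14} = 1; b_{15} = 20; b_{16} = 22; b_{17} = 8; b_{18} = 25; b_{19} = 14; b_{20} = 10; b_{21} = 11; b_{22} = 4; b_{23} = 26.
Since (b_{22}, b_{23}) = (b_4, b_5) = (4, 26) (two consecutive terms determine the rest), the sequence is eventually periodic: after a pre-period of length 3 it cycles with period 18.

18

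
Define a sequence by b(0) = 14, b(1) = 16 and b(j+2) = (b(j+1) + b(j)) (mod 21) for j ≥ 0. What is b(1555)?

4

We have b(0) = 14, b(1) = 16, b(2) = 9, b(3) = 4, b(4) = 13, b(5) = 17, b(6) = 9, b(7) = 5, b(8) = 14, b(9) = 19, b(10) = 12, b(11) = 10, b(12) = 1, b(13) = 11, b(14) = 12, b(15) = 2, b(16) = 14, b(17) = 16.
Since (b(16), b(17)) = (b(0), b(1)) = (14, 16) (two consecutive terms determine the rest), the sequence is periodic with period 16.
(1555 - 0) mod 16 = 3, so b(1555) = b(3) = 4.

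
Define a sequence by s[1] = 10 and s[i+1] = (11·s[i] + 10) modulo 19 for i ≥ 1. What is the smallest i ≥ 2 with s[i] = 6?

2

Listing terms: s[1] = 10; s[2] = 6; s[3] = 0; s[4] = 10.
The sequence repeats with period 3.
The value 6 first appears (with i ≥ 2) at s[2].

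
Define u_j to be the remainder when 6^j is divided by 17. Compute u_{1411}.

12

Computing terms: u_1 = 6,  u_2 = 2,  u_3 = 12,  u_4 = 4,  u_5 = 7,  u_6 = 8,  u_7 = 14,  u_8 = 16,  u_9 = 11,  u_{10} = 15,  u_{11} = 5,  u_{12} = 13,  u_{13} = 10,  u_{14} = 9,  u_{15} = 3,  u_{16} = 1,  u_{17} = 6.
The sequence repeats with period 16.
(1411 - 1) mod 16 = 2, so u_{1411} = u_3 = 12.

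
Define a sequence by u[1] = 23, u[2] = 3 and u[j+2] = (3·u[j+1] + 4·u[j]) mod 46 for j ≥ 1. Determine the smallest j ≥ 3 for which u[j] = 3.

u[1] = 23; u[2] = 3; u[3] = 9; u[4] = 39; u[5] = 15; u[6] = 17; u[7] = 19; u[8] = 33; u[9] = 37; u[10] = 13; u[11] = 3; u[12] = 15; u[13] = 11; u[14] = 1; u[15] = 1; u[16] = 7; u[17] = 25; u[18] = 11; u[19] = 41; u[20] = 29; u[21] = 21; u[22] = 41; u[23] = 23; u[24] = 3.
The sequence repeats with period 22.
The value 3 first appears (with j ≥ 3) at u[11].

11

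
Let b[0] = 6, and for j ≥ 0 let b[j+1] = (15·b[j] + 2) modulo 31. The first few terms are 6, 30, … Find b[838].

20

Listing terms: b[0] = 6, b[1] = 30, b[2] = 18, b[3] = 24, b[4] = 21, b[5] = 7, b[6] = 14, b[7] = 26, b[8] = 20, b[9] = 23, b[10] = 6.
Since b[10] = b[0] = 6, the sequence is periodic with period 10.
So b[838] = b[0 + ((838-0) mod 10)] = b[8] = 20.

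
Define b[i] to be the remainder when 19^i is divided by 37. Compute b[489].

Listing terms: b[1] = 19,  b[2] = 28,  b[3] = 14,  b[4] = 7,  b[5] = 22,  b[6] = 11,  b[7] = 24,  b[8] = 12,  b[9] = 6,  b[10] = 3,  b[11] = 20,  b[12] = 10,  b[13] = 5,  b[14] = 21,  b[15] = 29,  b[16] = 33,  b[17] = 35,  b[18] = 36,  b[19] = 18,  b[20] = 9,  b[21] = 23,  b[22] = 30,  b[23] = 15,  b[24] = 26,  b[25] = 13,  b[26] = 25,  b[27] = 31,  b[28] = 34,  b[29] = 17,  b[30] = 27,  b[31] = 32,  b[32] = 16,  b[33] = 8,  b[34] = 4,  b[35] = 2,  b[36] = 1,  b[37] = 19.
The sequence repeats with period 36.
So b[489] = b[1 + ((489-1) mod 36)] = b[21] = 23.

23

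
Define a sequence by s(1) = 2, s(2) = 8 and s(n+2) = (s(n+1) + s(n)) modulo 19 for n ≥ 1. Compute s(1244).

8

Computing terms: s(1) = 2; s(2) = 8; s(3) = 10; s(4) = 18; s(5) = 9; s(6) = 8; s(7) = 17; s(8) = 6; s(9) = 4; s(10) = 10; s(11) = 14; s(12) = 5; s(13) = 0; s(14) = 5; s(15) = 5; s(16) = 10; s(17) = 15; s(18) = 6; s(19) = 2; s(20) = 8.
Since (s(19), s(20)) = (s(1), s(2)) = (2, 8) (two consecutive terms determine the rest), the sequence is periodic with period 18.
So s(1244) = s(1 + ((1244-1) mod 18)) = s(2) = 8.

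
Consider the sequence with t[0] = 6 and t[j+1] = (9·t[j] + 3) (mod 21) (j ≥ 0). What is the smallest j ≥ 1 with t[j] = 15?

Listing terms: t[0] = 6, t[1] = 15, t[2] = 12, t[3] = 6.
The sequence repeats with period 3.
The value 15 first appears (with j ≥ 1) at t[1].

1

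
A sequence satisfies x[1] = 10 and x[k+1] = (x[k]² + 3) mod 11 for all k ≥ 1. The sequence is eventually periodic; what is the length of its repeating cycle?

3

x[1] = 10,  x[2] = 4,  x[3] = 8,  x[4] = 1,  x[5] = 4.
Since x[5] = x[2] = 4, the sequence is eventually periodic: after a pre-period of length 1 it cycles with period 3.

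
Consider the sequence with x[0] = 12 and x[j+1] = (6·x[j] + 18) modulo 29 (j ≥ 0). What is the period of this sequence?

14

Listing terms: x[0] = 12, x[1] = 3, x[2] = 7, x[3] = 2, x[4] = 1, x[5] = 24, x[6] = 17, x[7] = 4, x[8] = 13, x[9] = 9, x[10] = 14, x[11] = 15, x[12] = 21, x[13] = 28, x[14] = 12.
The sequence repeats with period 14.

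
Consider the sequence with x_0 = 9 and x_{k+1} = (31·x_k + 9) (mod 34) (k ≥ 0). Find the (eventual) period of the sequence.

16

x_0 = 9,  x_1 = 16,  x_2 = 29,  x_3 = 24,  x_4 = 5,  x_5 = 28,  x_6 = 27,  x_7 = 30,  x_8 = 21,  x_9 = 14,  x_{10} = 1,  x_{11} = 6,  x_{12} = 25,  x_{13} = 2,  x_{14} = 3,  x_{15} = 0,  x_{16} = 9.
The sequence repeats with period 16.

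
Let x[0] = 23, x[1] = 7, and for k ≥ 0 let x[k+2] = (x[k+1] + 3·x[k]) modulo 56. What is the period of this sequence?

x[0] = 23, x[1] = 7, x[2] = 20, x[3] = 41, x[4] = 45, x[5] = 0, x[6] = 23, x[7] = 23, x[8] = 36, x[9] = 49, x[10] = 45, x[11] = 24, x[12] = 47, x[13] = 7, x[14] = 36, x[15] = 1, x[16] = 53, x[17] = 0, x[18] = 47, x[19] = 47, x[20] = 20, x[21] = 49, x[22] = 53, x[23] = 32, x[24] = 23, x[25] = 7.
The sequence repeats with period 24.

24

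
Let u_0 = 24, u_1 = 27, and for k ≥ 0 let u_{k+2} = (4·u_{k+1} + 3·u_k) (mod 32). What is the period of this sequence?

We have u_0 = 24; u_1 = 27; u_2 = 20; u_3 = 1; u_4 = 0; u_5 = 3; u_6 = 12; u_7 = 25; u_8 = 8; u_9 = 11; u_{10} = 4; u_{11} = 17; u_{12} = 16; u_{13} = 19; u_{14} = 28; u_{15} = 9; u_{16} = 24; u_{17} = 27.
Since (u_{16}, u_{17}) = (u_0, u_1) = (24, 27) (two consecutive terms determine the rest), the sequence is periodic with period 16.

16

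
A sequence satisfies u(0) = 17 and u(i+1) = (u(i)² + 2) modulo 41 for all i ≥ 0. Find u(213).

2

Listing terms: u(0) = 17; u(1) = 4; u(2) = 18; u(3) = 39; u(4) = 6; u(5) = 38; u(6) = 11; u(7) = 0; u(8) = 2; u(9) = 6.
Since u(9) = u(4) = 6, the sequence is eventually periodic: after a pre-period of length 4 it cycles with period 5.
For i ≥ 4, u(i) depends only on (i - 4) mod 5. (213 - 4) mod 5 = 4, so u(213) = u(8) = 2.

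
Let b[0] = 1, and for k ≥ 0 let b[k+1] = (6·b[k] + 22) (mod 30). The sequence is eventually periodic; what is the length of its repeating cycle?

Computing terms: b[0] = 1; b[1] = 28; b[2] = 10; b[3] = 22; b[4] = 4; b[5] = 16; b[6] = 28.
Since b[6] = b[1] = 28, the sequence is eventually periodic: after a pre-period of length 1 it cycles with period 5.

5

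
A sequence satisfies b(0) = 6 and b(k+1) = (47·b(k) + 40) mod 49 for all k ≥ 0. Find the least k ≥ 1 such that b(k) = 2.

39

We have b(0) = 6, b(1) = 28, b(2) = 33, b(3) = 23, b(4) = 43, b(5) = 3, b(6) = 34, b(7) = 21, b(8) = 47, b(9) = 44, b(10) = 1, b(11) = 38, b(12) = 13, b(13) = 14, b(14) = 12, b(15) = 16, b(16) = 8, b(17) = 24, b(18) = 41, b(19) = 7, b(20) = 26, b(21) = 37, b(22) = 15, b(23) = 10, b(24) = 20, b(25) = 0, b(26) = 40, b(27) = 9, b(28) = 22, b(29) = 45, b(30) = 48, b(31) = 42, b(32) = 5, b(33) = 30, b(34) = 29, b(35) = 31, b(36) = 27, b(37) = 35, b(38) = 19, b(39) = 2, b(40) = 36, b(41) = 17, b(42) = 6.
The sequence repeats with period 42.
The value 2 first appears (with k ≥ 1) at b(39).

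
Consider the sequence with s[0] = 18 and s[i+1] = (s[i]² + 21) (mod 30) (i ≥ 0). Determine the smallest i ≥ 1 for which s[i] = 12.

We have s[0] = 18, s[1] = 15, s[2] = 6, s[3] = 27, s[4] = 0, s[5] = 21, s[6] = 12, s[7] = 15.
Since s[7] = s[1] = 15, the sequence is eventually periodic: after a pre-period of length 1 it cycles with period 6.
The value 12 first appears (with i ≥ 1) at s[6].

6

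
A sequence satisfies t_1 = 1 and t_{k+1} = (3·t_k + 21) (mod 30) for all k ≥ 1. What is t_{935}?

3

Listing terms: t_1 = 1; t_2 = 24; t_3 = 3; t_4 = 0; t_5 = 21; t_6 = 24.
Since t_6 = t_2 = 24, the sequence is eventually periodic: after a pre-period of length 1 it cycles with period 4.
For k ≥ 2, t_k depends only on (k - 2) mod 4. (935 - 2) mod 4 = 1, so t_{935} = t_3 = 3.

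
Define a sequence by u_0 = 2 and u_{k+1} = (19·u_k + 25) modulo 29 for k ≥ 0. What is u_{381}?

We have u_0 = 2,  u_1 = 5,  u_2 = 4,  u_3 = 14,  u_4 = 1,  u_5 = 15,  u_6 = 20,  u_7 = 28,  u_8 = 6,  u_9 = 23,  u_{10} = 27,  u_{11} = 16,  u_{12} = 10,  u_{13} = 12,  u_{14} = 21,  u_{15} = 18,  u_{16} = 19,  u_{17} = 9,  u_{18} = 22,  u_{19} = 8,  u_{20} = 3,  u_{21} = 24,  u_{22} = 17,  u_{23} = 0,  u_{24} = 25,  u_{25} = 7,  u_{26} = 13,  u_{27} = 11,  u_{28} = 2.
Since u_{28} = u_0 = 2, the sequence is periodic with period 28.
So u_{381} = u_{0 + ((381-0) mod 28)} = u_{17} = 9.

9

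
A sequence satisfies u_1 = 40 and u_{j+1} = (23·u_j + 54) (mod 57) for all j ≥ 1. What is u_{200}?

5

Listing terms: u_1 = 40; u_2 = 5; u_3 = 55; u_4 = 8; u_5 = 10; u_6 = 56; u_7 = 31; u_8 = 26; u_9 = 25; u_{10} = 2; u_{11} = 43; u_{12} = 17; u_{13} = 46; u_{14} = 29; u_{15} = 37; u_{16} = 50; u_{17} = 7; u_{18} = 44; u_{19} = 40.
The sequence repeats with period 18.
(200 - 1) mod 18 = 1, so u_{200} = u_2 = 5.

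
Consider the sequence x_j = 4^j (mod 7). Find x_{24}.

Computing terms: x_0 = 1, x_1 = 4, x_2 = 2, x_3 = 1.
The sequence repeats with period 3.
(24 - 0) mod 3 = 0, so x_{24} = x_0 = 1.

1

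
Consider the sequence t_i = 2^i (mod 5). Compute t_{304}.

1

Computing terms: t_0 = 1,  t_1 = 2,  t_2 = 4,  t_3 = 3,  t_4 = 1.
The sequence repeats with period 4.
(304 - 0) mod 4 = 0, so t_{304} = t_0 = 1.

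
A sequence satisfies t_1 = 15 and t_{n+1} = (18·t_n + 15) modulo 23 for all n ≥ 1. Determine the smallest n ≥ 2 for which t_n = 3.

Computing terms: t_1 = 15; t_2 = 9; t_3 = 16; t_4 = 4; t_5 = 18; t_6 = 17; t_7 = 22; t_8 = 20; t_9 = 7; t_{10} = 3; t_{11} = 0; t_{12} = 15.
Since t_{12} = t_1 = 15, the sequence is periodic with period 11.
The value 3 first appears (with n ≥ 2) at t_{10}.

10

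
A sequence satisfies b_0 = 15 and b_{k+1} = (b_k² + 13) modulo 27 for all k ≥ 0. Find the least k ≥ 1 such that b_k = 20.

5

Listing terms: b_0 = 15,  b_1 = 22,  b_2 = 11,  b_3 = 26,  b_4 = 14,  b_5 = 20,  b_6 = 8,  b_7 = 23,  b_8 = 2,  b_9 = 17,  b_{10} = 5,  b_{11} = 11.
Since b_{11} = b_2 = 11, the sequence is eventually periodic: after a pre-period of length 2 it cycles with period 9.
The value 20 first appears (with k ≥ 1) at b_5.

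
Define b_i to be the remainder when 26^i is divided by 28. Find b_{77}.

24

We have b_1 = 26, b_2 = 4, b_3 = 20, b_4 = 16, b_5 = 24, b_6 = 8, b_7 = 12, b_8 = 4.
Since b_8 = b_2 = 4, the sequence is eventually periodic: after a pre-period of length 1 it cycles with period 6.
For i ≥ 2, b_i depends only on (i - 2) mod 6. (77 - 2) mod 6 = 3, so b_{77} = b_5 = 24.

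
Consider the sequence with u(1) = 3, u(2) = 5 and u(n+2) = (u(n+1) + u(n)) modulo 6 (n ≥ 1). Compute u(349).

3

u(1) = 3; u(2) = 5; u(3) = 2; u(4) = 1; u(5) = 3; u(6) = 4; u(7) = 1; u(8) = 5; u(9) = 0; u(10) = 5; u(11) = 5; u(12) = 4; u(13) = 3; u(14) = 1; u(15) = 4; u(16) = 5; u(17) = 3; u(18) = 2; u(19) = 5; u(20) = 1; u(21) = 0; u(22) = 1; u(23) = 1; u(24) = 2; u(25) = 3; u(26) = 5.
The sequence repeats with period 24.
So u(349) = u(1 + ((349-1) mod 24)) = u(13) = 3.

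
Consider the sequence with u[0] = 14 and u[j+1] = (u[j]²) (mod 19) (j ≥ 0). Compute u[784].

16

We have u[0] = 14,  u[1] = 6,  u[2] = 17,  u[3] = 4,  u[4] = 16,  u[5] = 9,  u[6] = 5,  u[7] = 6.
Since u[7] = u[1] = 6, the sequence is eventually periodic: after a pre-period of length 1 it cycles with period 6.
For j ≥ 1, u[j] depends only on (j - 1) mod 6. (784 - 1) mod 6 = 3, so u[784] = u[4] = 16.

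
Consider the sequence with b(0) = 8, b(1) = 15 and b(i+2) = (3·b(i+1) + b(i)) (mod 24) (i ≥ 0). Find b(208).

23

We have b(0) = 8,  b(1) = 15,  b(2) = 5,  b(3) = 6,  b(4) = 23,  b(5) = 3,  b(6) = 8,  b(7) = 3,  b(8) = 17,  b(9) = 6,  b(10) = 11,  b(11) = 15,  b(12) = 8,  b(13) = 15.
The sequence repeats with period 12.
(208 - 0) mod 12 = 4, so b(208) = b(4) = 23.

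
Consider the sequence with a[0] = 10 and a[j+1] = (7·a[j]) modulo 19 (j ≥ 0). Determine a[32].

15

We have a[0] = 10, a[1] = 13, a[2] = 15, a[3] = 10.
Since a[3] = a[0] = 10, the sequence is periodic with period 3.
So a[32] = a[0 + ((32-0) mod 3)] = a[2] = 15.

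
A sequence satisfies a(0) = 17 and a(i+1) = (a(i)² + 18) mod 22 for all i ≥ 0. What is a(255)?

5

Computing terms: a(0) = 17, a(1) = 21, a(2) = 19, a(3) = 5, a(4) = 21.
Since a(4) = a(1) = 21, the sequence is eventually periodic: after a pre-period of length 1 it cycles with period 3.
For i ≥ 1, a(i) depends only on (i - 1) mod 3. (255 - 1) mod 3 = 2, so a(255) = a(3) = 5.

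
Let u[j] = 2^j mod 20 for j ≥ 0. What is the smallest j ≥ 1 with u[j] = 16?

4

Computing terms: u[0] = 1; u[1] = 2; u[2] = 4; u[3] = 8; u[4] = 16; u[5] = 12; u[6] = 4.
Since u[6] = u[2] = 4, the sequence is eventually periodic: after a pre-period of length 2 it cycles with period 4.
The value 16 first appears (with j ≥ 1) at u[4].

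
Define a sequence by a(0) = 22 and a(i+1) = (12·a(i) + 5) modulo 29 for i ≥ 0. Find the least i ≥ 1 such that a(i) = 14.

Computing terms: a(0) = 22; a(1) = 8; a(2) = 14; a(3) = 28; a(4) = 22.
The sequence repeats with period 4.
The value 14 first appears (with i ≥ 1) at a(2).

2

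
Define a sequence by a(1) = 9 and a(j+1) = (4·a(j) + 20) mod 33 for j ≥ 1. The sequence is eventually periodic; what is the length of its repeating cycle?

15

Computing terms: a(1) = 9; a(2) = 23; a(3) = 13; a(4) = 6; a(5) = 11; a(6) = 31; a(7) = 12; a(8) = 2; a(9) = 28; a(10) = 0; a(11) = 20; a(12) = 1; a(13) = 24; a(14) = 17; a(15) = 22; a(16) = 9.
The sequence repeats with period 15.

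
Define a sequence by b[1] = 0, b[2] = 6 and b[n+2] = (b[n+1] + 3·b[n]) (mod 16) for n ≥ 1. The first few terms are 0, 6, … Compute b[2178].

Computing terms: b[1] = 0, b[2] = 6, b[3] = 6, b[4] = 8, b[5] = 10, b[6] = 2, b[7] = 0, b[8] = 6.
Since (b[7], b[8]) = (b[1], b[2]) = (0, 6) (two consecutive terms determine the rest), the sequence is periodic with period 6.
So b[2178] = b[1 + ((2178-1) mod 6)] = b[6] = 2.

2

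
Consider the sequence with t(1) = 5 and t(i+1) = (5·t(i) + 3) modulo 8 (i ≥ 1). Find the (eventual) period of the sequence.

Computing terms: t(1) = 5; t(2) = 4; t(3) = 7; t(4) = 6; t(5) = 1; t(6) = 0; t(7) = 3; t(8) = 2; t(9) = 5.
Since t(9) = t(1) = 5, the sequence is periodic with period 8.

8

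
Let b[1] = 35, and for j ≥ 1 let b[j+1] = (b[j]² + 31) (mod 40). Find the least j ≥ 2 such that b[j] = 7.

3

b[1] = 35,  b[2] = 16,  b[3] = 7,  b[4] = 0,  b[5] = 31,  b[6] = 32,  b[7] = 15,  b[8] = 16.
Since b[8] = b[2] = 16, the sequence is eventually periodic: after a pre-period of length 1 it cycles with period 6.
The value 7 first appears (with j ≥ 2) at b[3].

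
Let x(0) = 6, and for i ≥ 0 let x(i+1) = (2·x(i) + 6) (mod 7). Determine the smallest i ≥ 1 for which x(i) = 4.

Computing terms: x(0) = 6, x(1) = 4, x(2) = 0, x(3) = 6.
The sequence repeats with period 3.
The value 4 first appears (with i ≥ 1) at x(1).

1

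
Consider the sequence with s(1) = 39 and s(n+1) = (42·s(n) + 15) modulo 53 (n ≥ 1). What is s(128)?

6

We have s(1) = 39; s(2) = 10; s(3) = 11; s(4) = 0; s(5) = 15; s(6) = 9; s(7) = 22; s(8) = 38; s(9) = 21; s(10) = 49; s(11) = 6; s(12) = 2; s(13) = 46; s(14) = 39.
Since s(14) = s(1) = 39, the sequence is periodic with period 13.
(128 - 1) mod 13 = 10, so s(128) = s(11) = 6.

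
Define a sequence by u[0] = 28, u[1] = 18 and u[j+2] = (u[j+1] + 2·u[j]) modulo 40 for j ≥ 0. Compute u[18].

34

Listing terms: u[0] = 28, u[1] = 18, u[2] = 34, u[3] = 30, u[4] = 18, u[5] = 38, u[6] = 34, u[7] = 30.
Since (u[6], u[7]) = (u[2], u[3]) = (34, 30) (two consecutive terms determine the rest), the sequence is eventually periodic: after a pre-period of length 2 it cycles with period 4.
For j ≥ 2, u[j] depends only on (j - 2) mod 4. (18 - 2) mod 4 = 0, so u[18] = u[2] = 34.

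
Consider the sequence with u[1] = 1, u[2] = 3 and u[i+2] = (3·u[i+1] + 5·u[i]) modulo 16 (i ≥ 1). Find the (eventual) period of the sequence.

u[1] = 1, u[2] = 3, u[3] = 14, u[4] = 9, u[5] = 1, u[6] = 0, u[7] = 5, u[8] = 15, u[9] = 6, u[10] = 13, u[11] = 5, u[12] = 0, u[13] = 9, u[14] = 11, u[15] = 14, u[16] = 1, u[17] = 9, u[18] = 0, u[19] = 13, u[20] = 7, u[21] = 6, u[22] = 5, u[23] = 13, u[24] = 0, u[25] = 1, u[26] = 3.
The sequence repeats with period 24.

24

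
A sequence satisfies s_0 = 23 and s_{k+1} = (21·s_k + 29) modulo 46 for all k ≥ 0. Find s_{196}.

13

We have s_0 = 23,  s_1 = 6,  s_2 = 17,  s_3 = 18,  s_4 = 39,  s_5 = 20,  s_6 = 35,  s_7 = 28,  s_8 = 19,  s_9 = 14,  s_{10} = 1,  s_{11} = 4,  s_{12} = 21,  s_{13} = 10,  s_{14} = 9,  s_{15} = 34,  s_{16} = 7,  s_{17} = 38,  s_{18} = 45,  s_{19} = 8,  s_{20} = 13,  s_{21} = 26,  s_{22} = 23.
Since s_{22} = s_0 = 23, the sequence is periodic with period 22.
(196 - 0) mod 22 = 20, so s_{196} = s_{20} = 13.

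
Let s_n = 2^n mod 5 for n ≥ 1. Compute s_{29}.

2

s_1 = 2,  s_2 = 4,  s_3 = 3,  s_4 = 1,  s_5 = 2.
Since s_5 = s_1 = 2, the sequence is periodic with period 4.
So s_{29} = s_{1 + ((29-1) mod 4)} = s_1 = 2.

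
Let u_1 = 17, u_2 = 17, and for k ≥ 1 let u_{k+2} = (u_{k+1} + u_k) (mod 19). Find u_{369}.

We have u_1 = 17, u_2 = 17, u_3 = 15, u_4 = 13, u_5 = 9, u_6 = 3, u_7 = 12, u_8 = 15, u_9 = 8, u_{10} = 4, u_{11} = 12, u_{12} = 16, u_{13} = 9, u_{14} = 6, u_{15} = 15, u_{16} = 2, u_{17} = 17, u_{18} = 0, u_{19} = 17, u_{20} = 17.
Since (u_{19}, u_{20}) = (u_1, u_2) = (17, 17) (two consecutive terms determine the rest), the sequence is periodic with period 18.
(369 - 1) mod 18 = 8, so u_{369} = u_9 = 8.

8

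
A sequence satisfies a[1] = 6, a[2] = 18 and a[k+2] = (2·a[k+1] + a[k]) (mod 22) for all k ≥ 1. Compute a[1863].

We have a[1] = 6, a[2] = 18, a[3] = 20, a[4] = 14, a[5] = 4, a[6] = 0, a[7] = 4, a[8] = 8, a[9] = 20, a[10] = 4, a[11] = 6, a[12] = 16, a[13] = 16, a[14] = 4, a[15] = 2, a[16] = 8, a[17] = 18, a[18] = 0, a[19] = 18, a[20] = 14, a[21] = 2, a[22] = 18, a[23] = 16, a[24] = 6, a[25] = 6, a[26] = 18.
The sequence repeats with period 24.
So a[1863] = a[1 + ((1863-1) mod 24)] = a[15] = 2.

2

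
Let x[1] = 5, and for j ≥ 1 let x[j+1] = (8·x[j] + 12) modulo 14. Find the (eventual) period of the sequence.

Listing terms: x[1] = 5, x[2] = 10, x[3] = 8, x[4] = 6, x[5] = 4, x[6] = 2, x[7] = 0, x[8] = 12, x[9] = 10.
Since x[9] = x[2] = 10, the sequence is eventually periodic: after a pre-period of length 1 it cycles with period 7.

7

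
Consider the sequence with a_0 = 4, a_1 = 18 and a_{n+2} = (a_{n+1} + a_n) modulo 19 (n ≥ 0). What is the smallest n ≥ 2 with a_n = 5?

4

a_0 = 4,  a_1 = 18,  a_2 = 3,  a_3 = 2,  a_4 = 5,  a_5 = 7,  a_6 = 12,  a_7 = 0,  a_8 = 12,  a_9 = 12,  a_{10} = 5,  a_{11} = 17,  a_{12} = 3,  a_{13} = 1,  a_{14} = 4,  a_{15} = 5,  a_{16} = 9,  a_{17} = 14,  a_{18} = 4,  a_{19} = 18.
The sequence repeats with period 18.
The value 5 first appears (with n ≥ 2) at a_4.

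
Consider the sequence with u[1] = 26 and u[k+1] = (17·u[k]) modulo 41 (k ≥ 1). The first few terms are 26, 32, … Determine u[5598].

8

u[1] = 26,  u[2] = 32,  u[3] = 11,  u[4] = 23,  u[5] = 22,  u[6] = 5,  u[7] = 3,  u[8] = 10,  u[9] = 6,  u[10] = 20,  u[11] = 12,  u[12] = 40,  u[13] = 24,  u[14] = 39,  u[15] = 7,  u[16] = 37,  u[17] = 14,  u[18] = 33,  u[19] = 28,  u[20] = 25,  u[21] = 15,  u[22] = 9,  u[23] = 30,  u[24] = 18,  u[25] = 19,  u[26] = 36,  u[27] = 38,  u[28] = 31,  u[29] = 35,  u[30] = 21,  u[31] = 29,  u[32] = 1,  u[33] = 17,  u[34] = 2,  u[35] = 34,  u[36] = 4,  u[37] = 27,  u[38] = 8,  u[39] = 13,  u[40] = 16,  u[41] = 26.
The sequence repeats with period 40.
So u[5598] = u[1 + ((5598-1) mod 40)] = u[38] = 8.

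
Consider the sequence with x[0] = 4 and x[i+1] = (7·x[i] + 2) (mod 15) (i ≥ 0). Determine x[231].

1

x[0] = 4,  x[1] = 0,  x[2] = 2,  x[3] = 1,  x[4] = 9,  x[5] = 5,  x[6] = 7,  x[7] = 6,  x[8] = 14,  x[9] = 10,  x[10] = 12,  x[11] = 11,  x[12] = 4.
The sequence repeats with period 12.
(231 - 0) mod 12 = 3, so x[231] = x[3] = 1.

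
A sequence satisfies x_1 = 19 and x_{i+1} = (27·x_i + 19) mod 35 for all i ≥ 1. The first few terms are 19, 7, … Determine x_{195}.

x_1 = 19, x_2 = 7, x_3 = 33, x_4 = 0, x_5 = 19.
The sequence repeats with period 4.
So x_{195} = x_{1 + ((195-1) mod 4)} = x_3 = 33.

33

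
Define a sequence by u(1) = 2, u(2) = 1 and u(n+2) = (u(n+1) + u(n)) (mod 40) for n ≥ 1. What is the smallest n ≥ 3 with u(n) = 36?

We have u(1) = 2, u(2) = 1, u(3) = 3, u(4) = 4, u(5) = 7, u(6) = 11, u(7) = 18, u(8) = 29, u(9) = 7, u(10) = 36, u(11) = 3, u(12) = 39, u(13) = 2, u(14) = 1.
Since (u(13), u(14)) = (u(1), u(2)) = (2, 1) (two consecutive terms determine the rest), the sequence is periodic with period 12.
The value 36 first appears (with n ≥ 3) at u(10).

10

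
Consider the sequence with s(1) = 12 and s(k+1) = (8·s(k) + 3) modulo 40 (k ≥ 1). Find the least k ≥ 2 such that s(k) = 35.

3

Computing terms: s(1) = 12,  s(2) = 19,  s(3) = 35,  s(4) = 3,  s(5) = 27,  s(6) = 19.
Since s(6) = s(2) = 19, the sequence is eventually periodic: after a pre-period of length 1 it cycles with period 4.
The value 35 first appears (with k ≥ 2) at s(3).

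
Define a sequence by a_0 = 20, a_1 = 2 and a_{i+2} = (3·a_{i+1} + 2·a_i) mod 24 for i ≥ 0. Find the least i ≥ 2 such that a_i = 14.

4

a_0 = 20, a_1 = 2, a_2 = 22, a_3 = 22, a_4 = 14, a_5 = 14, a_6 = 22, a_7 = 22.
Since (a_6, a_7) = (a_2, a_3) = (22, 22) (two consecutive terms determine the rest), the sequence is eventually periodic: after a pre-period of length 2 it cycles with period 4.
The value 14 first appears (with i ≥ 2) at a_4.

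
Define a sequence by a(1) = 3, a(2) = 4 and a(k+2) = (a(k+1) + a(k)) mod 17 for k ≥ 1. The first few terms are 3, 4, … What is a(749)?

1

Computing terms: a(1) = 3,  a(2) = 4,  a(3) = 7,  a(4) = 11,  a(5) = 1,  a(6) = 12,  a(7) = 13,  a(8) = 8,  a(9) = 4,  a(10) = 12,  a(11) = 16,  a(12) = 11,  a(13) = 10,  a(14) = 4,  a(15) = 14,  a(16) = 1,  a(17) = 15,  a(18) = 16,  a(19) = 14,  a(20) = 13,  a(21) = 10,  a(22) = 6,  a(23) = 16,  a(24) = 5,  a(25) = 4,  a(26) = 9,  a(27) = 13,  a(28) = 5,  a(29) = 1,  a(30) = 6,  a(31) = 7,  a(32) = 13,  a(33) = 3,  a(34) = 16,  a(35) = 2,  a(36) = 1,  a(37) = 3,  a(38) = 4.
The sequence repeats with period 36.
So a(749) = a(1 + ((749-1) mod 36)) = a(29) = 1.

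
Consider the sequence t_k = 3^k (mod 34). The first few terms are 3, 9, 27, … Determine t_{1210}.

25

Computing terms: t_1 = 3; t_2 = 9; t_3 = 27; t_4 = 13; t_5 = 5; t_6 = 15; t_7 = 11; t_8 = 33; t_9 = 31; t_{10} = 25; t_{11} = 7; t_{12} = 21; t_{13} = 29; t_{14} = 19; t_{15} = 23; t_{16} = 1; t_{17} = 3.
The sequence repeats with period 16.
(1210 - 1) mod 16 = 9, so t_{1210} = t_{10} = 25.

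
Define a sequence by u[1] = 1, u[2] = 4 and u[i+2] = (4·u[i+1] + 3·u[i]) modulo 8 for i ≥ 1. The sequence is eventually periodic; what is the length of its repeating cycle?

4

Computing terms: u[1] = 1; u[2] = 4; u[3] = 3; u[4] = 0; u[5] = 1; u[6] = 4.
The sequence repeats with period 4.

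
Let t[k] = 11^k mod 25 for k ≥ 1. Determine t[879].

Listing terms: t[1] = 11, t[2] = 21, t[3] = 6, t[4] = 16, t[5] = 1, t[6] = 11.
The sequence repeats with period 5.
(879 - 1) mod 5 = 3, so t[879] = t[4] = 16.

16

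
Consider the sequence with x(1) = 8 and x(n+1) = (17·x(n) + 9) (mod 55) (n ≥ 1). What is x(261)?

8

We have x(1) = 8, x(2) = 35, x(3) = 54, x(4) = 47, x(5) = 38, x(6) = 50, x(7) = 34, x(8) = 37, x(9) = 33, x(10) = 20, x(11) = 19, x(12) = 2, x(13) = 43, x(14) = 25, x(15) = 49, x(16) = 17, x(17) = 23, x(18) = 15, x(19) = 44, x(20) = 42, x(21) = 8.
Since x(21) = x(1) = 8, the sequence is periodic with period 20.
(261 - 1) mod 20 = 0, so x(261) = x(1) = 8.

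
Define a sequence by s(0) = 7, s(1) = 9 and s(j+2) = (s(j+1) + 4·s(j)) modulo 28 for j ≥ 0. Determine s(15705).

13

Listing terms: s(0) = 7; s(1) = 9; s(2) = 9; s(3) = 17; s(4) = 25; s(5) = 9; s(6) = 25; s(7) = 5; s(8) = 21; s(9) = 13; s(10) = 13; s(11) = 9; s(12) = 5; s(13) = 13; s(14) = 5; s(15) = 1; s(16) = 21; s(17) = 25; s(18) = 25; s(19) = 13; s(20) = 1; s(21) = 25; s(22) = 1; s(23) = 17; s(24) = 21; s(25) = 5; s(26) = 5; s(27) = 25; s(28) = 17; s(29) = 5; s(30) = 17; s(31) = 9; s(32) = 21; s(33) = 1; s(34) = 1; s(35) = 5; s(36) = 9; s(37) = 1; s(38) = 9; s(39) = 13; s(40) = 21; s(41) = 17; s(42) = 17; s(43) = 1; s(44) = 13; s(45) = 17; s(46) = 13; s(47) = 25; s(48) = 21; s(49) = 9; s(50) = 9.
Since (s(49), s(50)) = (s(1), s(2)) = (9, 9) (two consecutive terms determine the rest), the sequence is eventually periodic: after a pre-period of length 1 it cycles with period 48.
For j ≥ 1, s(j) depends only on (j - 1) mod 48. (15705 - 1) mod 48 = 8, so s(15705) = s(9) = 13.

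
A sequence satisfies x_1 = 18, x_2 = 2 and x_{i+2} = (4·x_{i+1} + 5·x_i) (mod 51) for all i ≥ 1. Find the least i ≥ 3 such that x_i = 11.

x_1 = 18, x_2 = 2, x_3 = 47, x_4 = 45, x_5 = 7, x_6 = 49, x_7 = 27, x_8 = 47, x_9 = 17, x_{10} = 48, x_{11} = 22, x_{12} = 22, x_{13} = 45, x_{14} = 35, x_{15} = 8, x_{16} = 3, x_{17} = 1, x_{18} = 19, x_{19} = 30, x_{20} = 11, x_{21} = 41, x_{22} = 15, x_{23} = 10, x_{24} = 13, x_{25} = 0, x_{26} = 14, x_{27} = 5, x_{28} = 39, x_{29} = 28, x_{30} = 1, x_{31} = 42, x_{32} = 20, x_{33} = 35, x_{34} = 36, x_{35} = 13, x_{36} = 28, x_{37} = 24, x_{38} = 32, x_{39} = 44, x_{40} = 30, x_{41} = 34, x_{42} = 31, x_{43} = 39, x_{44} = 5, x_{45} = 11, x_{46} = 18, x_{47} = 25, x_{48} = 37, x_{49} = 18, x_{50} = 2.
Since (x_{49}, x_{50}) = (x_1, x_2) = (18, 2) (two consecutive terms determine the rest), the sequence is periodic with period 48.
The value 11 first appears (with i ≥ 3) at x_{20}.

20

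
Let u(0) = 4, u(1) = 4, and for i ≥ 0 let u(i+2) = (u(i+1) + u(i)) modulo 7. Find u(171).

2

Computing terms: u(0) = 4, u(1) = 4, u(2) = 1, u(3) = 5, u(4) = 6, u(5) = 4, u(6) = 3, u(7) = 0, u(8) = 3, u(9) = 3, u(10) = 6, u(11) = 2, u(12) = 1, u(13) = 3, u(14) = 4, u(15) = 0, u(16) = 4, u(17) = 4.
Since (u(16), u(17)) = (u(0), u(1)) = (4, 4) (two consecutive terms determine the rest), the sequence is periodic with period 16.
(171 - 0) mod 16 = 11, so u(171) = u(11) = 2.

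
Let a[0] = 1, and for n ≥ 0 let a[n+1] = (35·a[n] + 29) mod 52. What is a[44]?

Listing terms: a[0] = 1; a[1] = 12; a[2] = 33; a[3] = 40; a[4] = 25; a[5] = 20; a[6] = 1.
Since a[6] = a[0] = 1, the sequence is periodic with period 6.
So a[44] = a[0 + ((44-0) mod 6)] = a[2] = 33.

33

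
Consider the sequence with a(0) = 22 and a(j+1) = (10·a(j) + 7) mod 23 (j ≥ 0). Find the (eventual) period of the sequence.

22

Computing terms: a(0) = 22, a(1) = 20, a(2) = 0, a(3) = 7, a(4) = 8, a(5) = 18, a(6) = 3, a(7) = 14, a(8) = 9, a(9) = 5, a(10) = 11, a(11) = 2, a(12) = 4, a(13) = 1, a(14) = 17, a(15) = 16, a(16) = 6, a(17) = 21, a(18) = 10, a(19) = 15, a(20) = 19, a(21) = 13, a(22) = 22.
Since a(22) = a(0) = 22, the sequence is periodic with period 22.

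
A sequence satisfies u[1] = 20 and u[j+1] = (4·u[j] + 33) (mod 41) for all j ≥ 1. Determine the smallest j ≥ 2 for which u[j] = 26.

8

Listing terms: u[1] = 20; u[2] = 31; u[3] = 34; u[4] = 5; u[5] = 12; u[6] = 40; u[7] = 29; u[8] = 26; u[9] = 14; u[10] = 7; u[11] = 20.
Since u[11] = u[1] = 20, the sequence is periodic with period 10.
The value 26 first appears (with j ≥ 2) at u[8].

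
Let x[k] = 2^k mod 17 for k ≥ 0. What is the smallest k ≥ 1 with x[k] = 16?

4

Computing terms: x[0] = 1,  x[1] = 2,  x[2] = 4,  x[3] = 8,  x[4] = 16,  x[5] = 15,  x[6] = 13,  x[7] = 9,  x[8] = 1.
The sequence repeats with period 8.
The value 16 first appears (with k ≥ 1) at x[4].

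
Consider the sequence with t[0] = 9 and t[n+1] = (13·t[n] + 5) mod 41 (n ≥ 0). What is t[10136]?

29

Listing terms: t[0] = 9, t[1] = 40, t[2] = 33, t[3] = 24, t[4] = 30, t[5] = 26, t[6] = 15, t[7] = 36, t[8] = 22, t[9] = 4, t[10] = 16, t[11] = 8, t[12] = 27, t[13] = 28, t[14] = 0, t[15] = 5, t[16] = 29, t[17] = 13, t[18] = 10, t[19] = 12, t[20] = 38, t[21] = 7, t[22] = 14, t[23] = 23, t[24] = 17, t[25] = 21, t[26] = 32, t[27] = 11, t[28] = 25, t[29] = 2, t[30] = 31, t[31] = 39, t[32] = 20, t[33] = 19, t[34] = 6, t[35] = 1, t[36] = 18, t[37] = 34, t[38] = 37, t[39] = 35, t[40] = 9.
The sequence repeats with period 40.
So t[10136] = t[0 + ((10136-0) mod 40)] = t[16] = 29.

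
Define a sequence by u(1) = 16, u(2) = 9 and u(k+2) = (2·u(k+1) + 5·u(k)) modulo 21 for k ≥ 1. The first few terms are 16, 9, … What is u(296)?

9

u(1) = 16, u(2) = 9, u(3) = 14, u(4) = 10, u(5) = 6, u(6) = 20, u(7) = 7, u(8) = 9, u(9) = 11, u(10) = 4, u(11) = 0, u(12) = 20, u(13) = 19, u(14) = 12, u(15) = 14, u(16) = 4, u(17) = 15, u(18) = 8, u(19) = 7, u(20) = 12, u(21) = 17, u(22) = 10, u(23) = 0, u(24) = 8, u(25) = 16, u(26) = 9.
The sequence repeats with period 24.
(296 - 1) mod 24 = 7, so u(296) = u(8) = 9.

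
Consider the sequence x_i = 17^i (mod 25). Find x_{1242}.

14

x_1 = 17, x_2 = 14, x_3 = 13, x_4 = 21, x_5 = 7, x_6 = 19, x_7 = 23, x_8 = 16, x_9 = 22, x_{10} = 24, x_{11} = 8, x_{12} = 11, x_{13} = 12, x_{14} = 4, x_{15} = 18, x_{16} = 6, x_{17} = 2, x_{18} = 9, x_{19} = 3, x_{20} = 1, x_{21} = 17.
The sequence repeats with period 20.
So x_{1242} = x_{1 + ((1242-1) mod 20)} = x_2 = 14.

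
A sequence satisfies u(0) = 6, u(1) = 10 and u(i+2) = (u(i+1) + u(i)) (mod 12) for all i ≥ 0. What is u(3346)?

We have u(0) = 6, u(1) = 10, u(2) = 4, u(3) = 2, u(4) = 6, u(5) = 8, u(6) = 2, u(7) = 10, u(8) = 0, u(9) = 10, u(10) = 10, u(11) = 8, u(12) = 6, u(13) = 2, u(14) = 8, u(15) = 10, u(16) = 6, u(17) = 4, u(18) = 10, u(19) = 2, u(20) = 0, u(21) = 2, u(22) = 2, u(23) = 4, u(24) = 6, u(25) = 10.
Since (u(24), u(25)) = (u(0), u(1)) = (6, 10) (two consecutive terms determine the rest), the sequence is periodic with period 24.
(3346 - 0) mod 24 = 10, so u(3346) = u(10) = 10.

10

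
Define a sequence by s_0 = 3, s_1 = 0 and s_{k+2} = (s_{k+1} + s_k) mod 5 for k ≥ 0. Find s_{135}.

1

We have s_0 = 3, s_1 = 0, s_2 = 3, s_3 = 3, s_4 = 1, s_5 = 4, s_6 = 0, s_7 = 4, s_8 = 4, s_9 = 3, s_{10} = 2, s_{11} = 0, s_{12} = 2, s_{13} = 2, s_{14} = 4, s_{15} = 1, s_{16} = 0, s_{17} = 1, s_{18} = 1, s_{19} = 2, s_{20} = 3, s_{21} = 0.
Since (s_{20}, s_{21}) = (s_0, s_1) = (3, 0) (two consecutive terms determine the rest), the sequence is periodic with period 20.
(135 - 0) mod 20 = 15, so s_{135} = s_{15} = 1.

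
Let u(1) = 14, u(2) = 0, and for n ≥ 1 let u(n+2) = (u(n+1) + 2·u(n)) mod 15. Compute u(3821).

Listing terms: u(1) = 14,  u(2) = 0,  u(3) = 13,  u(4) = 13,  u(5) = 9,  u(6) = 5,  u(7) = 8,  u(8) = 3,  u(9) = 4,  u(10) = 10,  u(11) = 3,  u(12) = 8,  u(13) = 14,  u(14) = 0.
Since (u(13), u(14)) = (u(1), u(2)) = (14, 0) (two consecutive terms determine the rest), the sequence is periodic with period 12.
(3821 - 1) mod 12 = 4, so u(3821) = u(5) = 9.

9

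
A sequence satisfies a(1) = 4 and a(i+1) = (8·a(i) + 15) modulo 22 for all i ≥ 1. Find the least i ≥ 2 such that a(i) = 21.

7

Listing terms: a(1) = 4, a(2) = 3, a(3) = 17, a(4) = 19, a(5) = 13, a(6) = 9, a(7) = 21, a(8) = 7, a(9) = 5, a(10) = 11, a(11) = 15, a(12) = 3.
Since a(12) = a(2) = 3, the sequence is eventually periodic: after a pre-period of length 1 it cycles with period 10.
The value 21 first appears (with i ≥ 2) at a(7).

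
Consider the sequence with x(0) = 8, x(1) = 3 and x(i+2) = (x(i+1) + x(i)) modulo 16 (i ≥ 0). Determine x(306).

Computing terms: x(0) = 8, x(1) = 3, x(2) = 11, x(3) = 14, x(4) = 9, x(5) = 7, x(6) = 0, x(7) = 7, x(8) = 7, x(9) = 14, x(10) = 5, x(11) = 3, x(12) = 8, x(13) = 11, x(14) = 3, x(15) = 14, x(16) = 1, x(17) = 15, x(18) = 0, x(19) = 15, x(20) = 15, x(21) = 14, x(22) = 13, x(23) = 11, x(24) = 8, x(25) = 3.
The sequence repeats with period 24.
So x(306) = x(0 + ((306-0) mod 24)) = x(18) = 0.

0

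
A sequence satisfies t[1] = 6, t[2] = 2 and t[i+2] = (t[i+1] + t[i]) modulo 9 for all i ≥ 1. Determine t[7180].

Computing terms: t[1] = 6,  t[2] = 2,  t[3] = 8,  t[4] = 1,  t[5] = 0,  t[6] = 1,  t[7] = 1,  t[8] = 2,  t[9] = 3,  t[10] = 5,  t[11] = 8,  t[12] = 4,  t[13] = 3,  t[14] = 7,  t[15] = 1,  t[16] = 8,  t[17] = 0,  t[18] = 8,  t[19] = 8,  t[20] = 7,  t[21] = 6,  t[22] = 4,  t[23] = 1,  t[24] = 5,  t[25] = 6,  t[26] = 2.
The sequence repeats with period 24.
(7180 - 1) mod 24 = 3, so t[7180] = t[4] = 1.

1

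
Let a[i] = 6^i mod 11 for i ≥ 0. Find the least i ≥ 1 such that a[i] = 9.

Computing terms: a[0] = 1, a[1] = 6, a[2] = 3, a[3] = 7, a[4] = 9, a[5] = 10, a[6] = 5, a[7] = 8, a[8] = 4, a[9] = 2, a[10] = 1.
The sequence repeats with period 10.
The value 9 first appears (with i ≥ 1) at a[4].

4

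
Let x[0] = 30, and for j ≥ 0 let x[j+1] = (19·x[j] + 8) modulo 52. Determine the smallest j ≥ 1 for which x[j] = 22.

Listing terms: x[0] = 30, x[1] = 6, x[2] = 18, x[3] = 38, x[4] = 2, x[5] = 46, x[6] = 50, x[7] = 22, x[8] = 10, x[9] = 42, x[10] = 26, x[11] = 34, x[12] = 30.
Since x[12] = x[0] = 30, the sequence is periodic with period 12.
The value 22 first appears (with j ≥ 1) at x[7].

7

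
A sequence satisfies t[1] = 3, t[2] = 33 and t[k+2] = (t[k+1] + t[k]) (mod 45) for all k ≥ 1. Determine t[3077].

We have t[1] = 3,  t[2] = 33,  t[3] = 36,  t[4] = 24,  t[5] = 15,  t[6] = 39,  t[7] = 9,  t[8] = 3,  t[9] = 12,  t[10] = 15,  t[11] = 27,  t[12] = 42,  t[13] = 24,  t[14] = 21,  t[15] = 0,  t[16] = 21,  t[17] = 21,  t[18] = 42,  t[19] = 18,  t[20] = 15,  t[21] = 33,  t[22] = 3,  t[23] = 36,  t[24] = 39,  t[25] = 30,  t[26] = 24,  t[27] = 9,  t[28] = 33,  t[29] = 42,  t[30] = 30,  t[31] = 27,  t[32] = 12,  t[33] = 39,  t[34] = 6,  t[35] = 0,  t[36] = 6,  t[37] = 6,  t[38] = 12,  t[39] = 18,  t[40] = 30,  t[41] = 3,  t[42] = 33.
Since (t[41], t[42]) = (t[1], t[2]) = (3, 33) (two consecutive terms determine the rest), the sequence is periodic with period 40.
(3077 - 1) mod 40 = 36, so t[3077] = t[37] = 6.

6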